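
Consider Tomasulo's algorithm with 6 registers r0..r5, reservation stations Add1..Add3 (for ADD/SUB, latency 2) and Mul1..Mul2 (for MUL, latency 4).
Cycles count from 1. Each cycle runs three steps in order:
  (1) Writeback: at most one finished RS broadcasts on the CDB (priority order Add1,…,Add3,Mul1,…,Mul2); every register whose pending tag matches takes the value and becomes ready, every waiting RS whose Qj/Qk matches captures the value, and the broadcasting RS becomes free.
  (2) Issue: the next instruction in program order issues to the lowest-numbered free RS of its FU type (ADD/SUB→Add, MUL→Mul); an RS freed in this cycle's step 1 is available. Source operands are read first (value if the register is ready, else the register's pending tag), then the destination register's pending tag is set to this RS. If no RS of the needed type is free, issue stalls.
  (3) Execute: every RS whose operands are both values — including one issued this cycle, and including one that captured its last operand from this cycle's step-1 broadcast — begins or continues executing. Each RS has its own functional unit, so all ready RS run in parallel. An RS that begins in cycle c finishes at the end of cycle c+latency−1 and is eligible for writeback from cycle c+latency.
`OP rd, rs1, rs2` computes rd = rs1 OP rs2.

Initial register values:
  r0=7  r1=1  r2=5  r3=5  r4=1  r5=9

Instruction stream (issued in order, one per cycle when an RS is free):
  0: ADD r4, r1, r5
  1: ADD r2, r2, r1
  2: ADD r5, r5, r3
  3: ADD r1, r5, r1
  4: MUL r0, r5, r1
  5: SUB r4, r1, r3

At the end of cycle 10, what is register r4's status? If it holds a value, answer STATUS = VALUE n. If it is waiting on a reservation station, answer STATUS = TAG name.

STATUS = VALUE 10

cycle 1: issue ADD r4<-Add1 // r0:7,r1:1,r2:5,r3:5,r4:Add1,r5:9
cycle 2: issue ADD r2<-Add2 // r0:7,r1:1,r2:Add2,r3:5,r4:Add1,r5:9
cycle 3: CDB Add1=10; issue ADD r5<-Add1 // r0:7,r1:1,r2:Add2,r3:5,r4:10,r5:Add1
cycle 4: CDB Add2=6; issue ADD r1<-Add2 // r0:7,r1:Add2,r2:6,r3:5,r4:10,r5:Add1
cycle 5: CDB Add1=14; issue MUL r0<-Mul1 // r0:Mul1,r1:Add2,r2:6,r3:5,r4:10,r5:14
cycle 6: issue SUB r4<-Add1 // r0:Mul1,r1:Add2,r2:6,r3:5,r4:Add1,r5:14
cycle 7: CDB Add2=15 // r0:Mul1,r1:15,r2:6,r3:5,r4:Add1,r5:14
cycle 8: - // r0:Mul1,r1:15,r2:6,r3:5,r4:Add1,r5:14
cycle 9: CDB Add1=10 // r0:Mul1,r1:15,r2:6,r3:5,r4:10,r5:14
cycle 10: - // r0:Mul1,r1:15,r2:6,r3:5,r4:10,r5:14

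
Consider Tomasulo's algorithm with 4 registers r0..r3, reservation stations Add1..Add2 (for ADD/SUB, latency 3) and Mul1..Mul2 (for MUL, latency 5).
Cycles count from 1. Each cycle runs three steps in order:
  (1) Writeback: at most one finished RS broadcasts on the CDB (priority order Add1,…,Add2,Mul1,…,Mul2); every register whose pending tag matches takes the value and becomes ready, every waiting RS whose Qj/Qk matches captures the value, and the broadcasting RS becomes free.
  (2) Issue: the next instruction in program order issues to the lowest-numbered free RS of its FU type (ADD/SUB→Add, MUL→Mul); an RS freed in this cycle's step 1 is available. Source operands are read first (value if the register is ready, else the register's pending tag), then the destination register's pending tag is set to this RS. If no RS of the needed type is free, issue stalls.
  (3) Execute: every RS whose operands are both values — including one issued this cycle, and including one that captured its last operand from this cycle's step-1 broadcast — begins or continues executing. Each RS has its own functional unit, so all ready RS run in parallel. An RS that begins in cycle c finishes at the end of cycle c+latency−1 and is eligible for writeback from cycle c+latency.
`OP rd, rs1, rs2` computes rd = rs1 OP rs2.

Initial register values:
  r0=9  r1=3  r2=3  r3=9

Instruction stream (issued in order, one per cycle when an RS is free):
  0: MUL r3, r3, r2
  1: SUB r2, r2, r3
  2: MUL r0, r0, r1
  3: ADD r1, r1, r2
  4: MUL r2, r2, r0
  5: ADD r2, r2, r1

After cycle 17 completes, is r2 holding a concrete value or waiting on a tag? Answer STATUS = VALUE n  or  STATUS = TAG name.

STATUS = VALUE -669

  c1: issue MUL r3<-Mul1  regs: r0:9,r1:3,r2:3,r3:Mul1
  c2: issue SUB r2<-Add1  regs: r0:9,r1:3,r2:Add1,r3:Mul1
  c3: issue MUL r0<-Mul2  regs: r0:Mul2,r1:3,r2:Add1,r3:Mul1
  c4: issue ADD r1<-Add2  regs: r0:Mul2,r1:Add2,r2:Add1,r3:Mul1
  c5: stall  regs: r0:Mul2,r1:Add2,r2:Add1,r3:Mul1
  c6: CDB Mul1=27; issue MUL r2<-Mul1  regs: r0:Mul2,r1:Add2,r2:Mul1,r3:27
  c7: stall  regs: r0:Mul2,r1:Add2,r2:Mul1,r3:27
  c8: CDB Mul2=27; stall  regs: r0:27,r1:Add2,r2:Mul1,r3:27
  c9: CDB Add1=-24; issue ADD r2<-Add1  regs: r0:27,r1:Add2,r2:Add1,r3:27
  c10: -  regs: r0:27,r1:Add2,r2:Add1,r3:27
  c11: -  regs: r0:27,r1:Add2,r2:Add1,r3:27
  c12: CDB Add2=-21  regs: r0:27,r1:-21,r2:Add1,r3:27
  c13: -  regs: r0:27,r1:-21,r2:Add1,r3:27
  c14: CDB Mul1=-648  regs: r0:27,r1:-21,r2:Add1,r3:27
  c15: -  regs: r0:27,r1:-21,r2:Add1,r3:27
  c16: -  regs: r0:27,r1:-21,r2:Add1,r3:27
  c17: CDB Add1=-669  regs: r0:27,r1:-21,r2:-669,r3:27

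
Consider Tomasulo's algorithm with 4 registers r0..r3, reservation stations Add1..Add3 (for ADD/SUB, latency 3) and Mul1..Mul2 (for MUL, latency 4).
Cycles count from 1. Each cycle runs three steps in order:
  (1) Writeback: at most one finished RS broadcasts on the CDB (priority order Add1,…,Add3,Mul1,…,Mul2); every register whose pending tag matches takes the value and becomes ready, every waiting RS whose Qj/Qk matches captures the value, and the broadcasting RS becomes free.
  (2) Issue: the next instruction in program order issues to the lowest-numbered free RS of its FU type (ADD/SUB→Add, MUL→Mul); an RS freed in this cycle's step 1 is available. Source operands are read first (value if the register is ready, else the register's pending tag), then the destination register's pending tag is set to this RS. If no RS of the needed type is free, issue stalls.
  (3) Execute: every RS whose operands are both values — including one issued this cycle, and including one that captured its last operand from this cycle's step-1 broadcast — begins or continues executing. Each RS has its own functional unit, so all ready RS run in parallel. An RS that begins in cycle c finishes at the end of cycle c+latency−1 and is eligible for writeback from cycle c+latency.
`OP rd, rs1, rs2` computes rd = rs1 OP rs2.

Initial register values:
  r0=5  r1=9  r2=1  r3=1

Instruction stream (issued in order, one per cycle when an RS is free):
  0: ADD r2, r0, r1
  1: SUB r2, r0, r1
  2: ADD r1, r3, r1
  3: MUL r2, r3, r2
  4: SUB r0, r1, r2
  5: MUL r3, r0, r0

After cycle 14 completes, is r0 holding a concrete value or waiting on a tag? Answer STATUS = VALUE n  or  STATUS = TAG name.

STATUS = VALUE 14

c1: issue ADD r2<-Add1 | r0:5,r1:9,r2:Add1,r3:1
c2: issue SUB r2<-Add2 | r0:5,r1:9,r2:Add2,r3:1
c3: issue ADD r1<-Add3 | r0:5,r1:Add3,r2:Add2,r3:1
c4: CDB Add1=14; issue MUL r2<-Mul1 | r0:5,r1:Add3,r2:Mul1,r3:1
c5: CDB Add2=-4; issue SUB r0<-Add1 | r0:Add1,r1:Add3,r2:Mul1,r3:1
c6: CDB Add3=10; issue MUL r3<-Mul2 | r0:Add1,r1:10,r2:Mul1,r3:Mul2
c7: - | r0:Add1,r1:10,r2:Mul1,r3:Mul2
c8: - | r0:Add1,r1:10,r2:Mul1,r3:Mul2
c9: CDB Mul1=-4 | r0:Add1,r1:10,r2:-4,r3:Mul2
c10: - | r0:Add1,r1:10,r2:-4,r3:Mul2
c11: - | r0:Add1,r1:10,r2:-4,r3:Mul2
c12: CDB Add1=14 | r0:14,r1:10,r2:-4,r3:Mul2
c13: - | r0:14,r1:10,r2:-4,r3:Mul2
c14: - | r0:14,r1:10,r2:-4,r3:Mul2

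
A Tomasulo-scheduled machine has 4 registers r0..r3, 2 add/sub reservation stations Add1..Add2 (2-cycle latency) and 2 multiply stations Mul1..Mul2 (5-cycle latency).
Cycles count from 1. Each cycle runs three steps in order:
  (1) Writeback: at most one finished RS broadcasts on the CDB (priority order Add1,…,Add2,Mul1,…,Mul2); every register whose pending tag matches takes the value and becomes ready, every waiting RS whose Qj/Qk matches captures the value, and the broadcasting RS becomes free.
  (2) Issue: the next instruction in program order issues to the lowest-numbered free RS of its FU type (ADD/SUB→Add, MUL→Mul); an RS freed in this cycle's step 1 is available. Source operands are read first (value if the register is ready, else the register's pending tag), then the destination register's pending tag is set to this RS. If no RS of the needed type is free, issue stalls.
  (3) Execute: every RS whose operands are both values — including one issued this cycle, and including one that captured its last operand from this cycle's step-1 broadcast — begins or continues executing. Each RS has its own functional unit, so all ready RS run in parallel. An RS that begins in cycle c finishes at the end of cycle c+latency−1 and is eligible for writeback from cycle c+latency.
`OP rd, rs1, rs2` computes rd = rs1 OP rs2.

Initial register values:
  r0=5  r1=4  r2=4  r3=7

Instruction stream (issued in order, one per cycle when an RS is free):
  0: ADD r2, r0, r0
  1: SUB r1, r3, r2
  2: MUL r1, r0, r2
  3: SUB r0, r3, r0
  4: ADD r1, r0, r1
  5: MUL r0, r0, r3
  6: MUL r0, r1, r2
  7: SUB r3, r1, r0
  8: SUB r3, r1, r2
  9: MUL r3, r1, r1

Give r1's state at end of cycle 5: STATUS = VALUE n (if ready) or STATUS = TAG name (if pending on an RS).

STATUS = TAG Add2

cycle 1: issue ADD r2<-Add1 // r0:5,r1:4,r2:Add1,r3:7
cycle 2: issue SUB r1<-Add2 // r0:5,r1:Add2,r2:Add1,r3:7
cycle 3: CDB Add1=10; issue MUL r1<-Mul1 // r0:5,r1:Mul1,r2:10,r3:7
cycle 4: issue SUB r0<-Add1 // r0:Add1,r1:Mul1,r2:10,r3:7
cycle 5: CDB Add2=-3; issue ADD r1<-Add2 // r0:Add1,r1:Add2,r2:10,r3:7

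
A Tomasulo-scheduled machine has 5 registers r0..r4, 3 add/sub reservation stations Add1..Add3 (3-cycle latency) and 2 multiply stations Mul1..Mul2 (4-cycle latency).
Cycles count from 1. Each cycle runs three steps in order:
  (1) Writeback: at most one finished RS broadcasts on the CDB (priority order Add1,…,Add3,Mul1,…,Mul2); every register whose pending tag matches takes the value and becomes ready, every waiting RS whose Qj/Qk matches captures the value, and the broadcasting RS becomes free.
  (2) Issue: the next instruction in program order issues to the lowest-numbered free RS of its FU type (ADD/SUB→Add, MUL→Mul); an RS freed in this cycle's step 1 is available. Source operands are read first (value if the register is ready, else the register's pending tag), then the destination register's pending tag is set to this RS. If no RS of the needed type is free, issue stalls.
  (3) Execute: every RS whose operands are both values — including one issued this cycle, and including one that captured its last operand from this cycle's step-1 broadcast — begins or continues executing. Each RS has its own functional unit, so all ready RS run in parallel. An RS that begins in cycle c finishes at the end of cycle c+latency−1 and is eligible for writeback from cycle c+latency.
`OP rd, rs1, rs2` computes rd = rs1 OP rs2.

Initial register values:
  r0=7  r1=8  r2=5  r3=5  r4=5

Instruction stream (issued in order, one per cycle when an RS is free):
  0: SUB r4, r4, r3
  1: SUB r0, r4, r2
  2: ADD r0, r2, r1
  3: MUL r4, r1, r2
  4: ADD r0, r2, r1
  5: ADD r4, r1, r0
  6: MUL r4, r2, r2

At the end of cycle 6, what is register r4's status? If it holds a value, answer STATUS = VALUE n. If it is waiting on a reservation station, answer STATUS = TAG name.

  c1: issue SUB r4<-Add1  regs: r0:7,r1:8,r2:5,r3:5,r4:Add1
  c2: issue SUB r0<-Add2  regs: r0:Add2,r1:8,r2:5,r3:5,r4:Add1
  c3: issue ADD r0<-Add3  regs: r0:Add3,r1:8,r2:5,r3:5,r4:Add1
  c4: CDB Add1=0; issue MUL r4<-Mul1  regs: r0:Add3,r1:8,r2:5,r3:5,r4:Mul1
  c5: issue ADD r0<-Add1  regs: r0:Add1,r1:8,r2:5,r3:5,r4:Mul1
  c6: CDB Add3=13; issue ADD r4<-Add3  regs: r0:Add1,r1:8,r2:5,r3:5,r4:Add3

STATUS = TAG Add3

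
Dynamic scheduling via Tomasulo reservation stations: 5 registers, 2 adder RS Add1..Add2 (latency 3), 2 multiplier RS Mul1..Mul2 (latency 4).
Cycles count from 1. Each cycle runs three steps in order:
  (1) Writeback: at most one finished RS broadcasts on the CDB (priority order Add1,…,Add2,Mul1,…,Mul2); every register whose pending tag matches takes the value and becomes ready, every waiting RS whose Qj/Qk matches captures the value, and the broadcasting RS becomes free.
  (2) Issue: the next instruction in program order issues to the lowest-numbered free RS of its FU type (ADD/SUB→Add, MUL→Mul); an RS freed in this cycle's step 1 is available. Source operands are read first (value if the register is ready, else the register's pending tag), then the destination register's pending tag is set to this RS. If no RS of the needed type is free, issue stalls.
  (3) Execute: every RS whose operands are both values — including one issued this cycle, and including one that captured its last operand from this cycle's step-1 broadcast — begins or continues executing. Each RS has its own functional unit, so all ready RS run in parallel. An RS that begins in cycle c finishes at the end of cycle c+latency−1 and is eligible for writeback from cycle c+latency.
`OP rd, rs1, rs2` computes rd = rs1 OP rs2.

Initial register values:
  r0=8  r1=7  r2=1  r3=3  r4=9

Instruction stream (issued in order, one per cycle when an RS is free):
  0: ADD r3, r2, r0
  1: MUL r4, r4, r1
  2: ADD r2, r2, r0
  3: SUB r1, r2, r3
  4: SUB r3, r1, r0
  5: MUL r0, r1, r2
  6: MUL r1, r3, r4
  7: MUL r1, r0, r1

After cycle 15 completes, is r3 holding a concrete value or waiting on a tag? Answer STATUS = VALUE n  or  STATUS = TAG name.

STATUS = VALUE -8

c1: issue ADD r3<-Add1 | r0:8,r1:7,r2:1,r3:Add1,r4:9
c2: issue MUL r4<-Mul1 | r0:8,r1:7,r2:1,r3:Add1,r4:Mul1
c3: issue ADD r2<-Add2 | r0:8,r1:7,r2:Add2,r3:Add1,r4:Mul1
c4: CDB Add1=9; issue SUB r1<-Add1 | r0:8,r1:Add1,r2:Add2,r3:9,r4:Mul1
c5: stall | r0:8,r1:Add1,r2:Add2,r3:9,r4:Mul1
c6: CDB Add2=9; issue SUB r3<-Add2 | r0:8,r1:Add1,r2:9,r3:Add2,r4:Mul1
c7: CDB Mul1=63; issue MUL r0<-Mul1 | r0:Mul1,r1:Add1,r2:9,r3:Add2,r4:63
c8: issue MUL r1<-Mul2 | r0:Mul1,r1:Mul2,r2:9,r3:Add2,r4:63
c9: CDB Add1=0; stall | r0:Mul1,r1:Mul2,r2:9,r3:Add2,r4:63
c10: stall | r0:Mul1,r1:Mul2,r2:9,r3:Add2,r4:63
c11: stall | r0:Mul1,r1:Mul2,r2:9,r3:Add2,r4:63
c12: CDB Add2=-8; stall | r0:Mul1,r1:Mul2,r2:9,r3:-8,r4:63
c13: CDB Mul1=0; issue MUL r1<-Mul1 | r0:0,r1:Mul1,r2:9,r3:-8,r4:63
c14: - | r0:0,r1:Mul1,r2:9,r3:-8,r4:63
c15: - | r0:0,r1:Mul1,r2:9,r3:-8,r4:63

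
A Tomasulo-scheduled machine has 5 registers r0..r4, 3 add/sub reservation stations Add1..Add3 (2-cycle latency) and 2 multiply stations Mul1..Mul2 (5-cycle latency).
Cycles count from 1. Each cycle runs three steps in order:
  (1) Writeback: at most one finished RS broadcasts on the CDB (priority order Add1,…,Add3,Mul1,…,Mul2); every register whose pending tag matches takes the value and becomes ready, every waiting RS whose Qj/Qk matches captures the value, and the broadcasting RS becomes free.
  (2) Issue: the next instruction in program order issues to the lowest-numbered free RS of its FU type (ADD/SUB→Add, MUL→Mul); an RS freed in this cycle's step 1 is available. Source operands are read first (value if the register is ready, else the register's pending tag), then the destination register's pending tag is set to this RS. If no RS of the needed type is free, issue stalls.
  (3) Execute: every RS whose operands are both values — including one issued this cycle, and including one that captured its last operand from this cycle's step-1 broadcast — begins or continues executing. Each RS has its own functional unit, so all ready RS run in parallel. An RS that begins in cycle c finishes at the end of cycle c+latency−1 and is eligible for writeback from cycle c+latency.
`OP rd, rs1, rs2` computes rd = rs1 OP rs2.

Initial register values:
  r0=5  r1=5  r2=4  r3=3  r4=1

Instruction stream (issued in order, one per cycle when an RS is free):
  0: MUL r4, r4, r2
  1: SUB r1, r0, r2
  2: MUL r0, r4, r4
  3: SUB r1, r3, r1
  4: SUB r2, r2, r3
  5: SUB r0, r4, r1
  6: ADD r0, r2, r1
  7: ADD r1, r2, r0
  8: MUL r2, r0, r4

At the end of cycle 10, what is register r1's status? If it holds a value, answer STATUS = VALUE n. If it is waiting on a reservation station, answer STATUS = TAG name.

STATUS = TAG Add3

c1: issue MUL r4<-Mul1 | r0:5,r1:5,r2:4,r3:3,r4:Mul1
c2: issue SUB r1<-Add1 | r0:5,r1:Add1,r2:4,r3:3,r4:Mul1
c3: issue MUL r0<-Mul2 | r0:Mul2,r1:Add1,r2:4,r3:3,r4:Mul1
c4: CDB Add1=1; issue SUB r1<-Add1 | r0:Mul2,r1:Add1,r2:4,r3:3,r4:Mul1
c5: issue SUB r2<-Add2 | r0:Mul2,r1:Add1,r2:Add2,r3:3,r4:Mul1
c6: CDB Add1=2; issue SUB r0<-Add1 | r0:Add1,r1:2,r2:Add2,r3:3,r4:Mul1
c7: CDB Add2=1; issue ADD r0<-Add2 | r0:Add2,r1:2,r2:1,r3:3,r4:Mul1
c8: CDB Mul1=4; issue ADD r1<-Add3 | r0:Add2,r1:Add3,r2:1,r3:3,r4:4
c9: CDB Add2=3; issue MUL r2<-Mul1 | r0:3,r1:Add3,r2:Mul1,r3:3,r4:4
c10: CDB Add1=2 | r0:3,r1:Add3,r2:Mul1,r3:3,r4:4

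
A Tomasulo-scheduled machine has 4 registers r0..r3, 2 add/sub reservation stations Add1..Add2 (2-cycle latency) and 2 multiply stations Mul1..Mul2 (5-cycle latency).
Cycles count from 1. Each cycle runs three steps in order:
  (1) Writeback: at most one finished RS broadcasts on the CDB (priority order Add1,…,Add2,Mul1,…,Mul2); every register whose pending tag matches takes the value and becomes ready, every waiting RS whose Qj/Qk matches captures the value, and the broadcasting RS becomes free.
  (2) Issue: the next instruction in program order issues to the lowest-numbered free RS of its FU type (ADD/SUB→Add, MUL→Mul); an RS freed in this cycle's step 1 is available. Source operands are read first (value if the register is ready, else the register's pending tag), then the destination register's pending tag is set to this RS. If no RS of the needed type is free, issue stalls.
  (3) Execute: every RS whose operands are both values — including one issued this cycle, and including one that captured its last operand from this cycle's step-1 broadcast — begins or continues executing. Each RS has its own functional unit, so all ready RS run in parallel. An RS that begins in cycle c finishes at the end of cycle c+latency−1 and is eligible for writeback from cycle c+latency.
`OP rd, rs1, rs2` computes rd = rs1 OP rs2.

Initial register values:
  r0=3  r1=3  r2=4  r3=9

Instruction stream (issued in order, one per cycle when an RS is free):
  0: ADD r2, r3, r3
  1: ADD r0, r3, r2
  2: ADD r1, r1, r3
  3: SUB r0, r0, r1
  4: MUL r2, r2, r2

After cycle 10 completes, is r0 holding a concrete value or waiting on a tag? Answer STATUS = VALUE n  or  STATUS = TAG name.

c1: issue ADD r2<-Add1 | r0:3,r1:3,r2:Add1,r3:9
c2: issue ADD r0<-Add2 | r0:Add2,r1:3,r2:Add1,r3:9
c3: CDB Add1=18; issue ADD r1<-Add1 | r0:Add2,r1:Add1,r2:18,r3:9
c4: stall | r0:Add2,r1:Add1,r2:18,r3:9
c5: CDB Add1=12; issue SUB r0<-Add1 | r0:Add1,r1:12,r2:18,r3:9
c6: CDB Add2=27; issue MUL r2<-Mul1 | r0:Add1,r1:12,r2:Mul1,r3:9
c7: - | r0:Add1,r1:12,r2:Mul1,r3:9
c8: CDB Add1=15 | r0:15,r1:12,r2:Mul1,r3:9
c9: - | r0:15,r1:12,r2:Mul1,r3:9
c10: - | r0:15,r1:12,r2:Mul1,r3:9

STATUS = VALUE 15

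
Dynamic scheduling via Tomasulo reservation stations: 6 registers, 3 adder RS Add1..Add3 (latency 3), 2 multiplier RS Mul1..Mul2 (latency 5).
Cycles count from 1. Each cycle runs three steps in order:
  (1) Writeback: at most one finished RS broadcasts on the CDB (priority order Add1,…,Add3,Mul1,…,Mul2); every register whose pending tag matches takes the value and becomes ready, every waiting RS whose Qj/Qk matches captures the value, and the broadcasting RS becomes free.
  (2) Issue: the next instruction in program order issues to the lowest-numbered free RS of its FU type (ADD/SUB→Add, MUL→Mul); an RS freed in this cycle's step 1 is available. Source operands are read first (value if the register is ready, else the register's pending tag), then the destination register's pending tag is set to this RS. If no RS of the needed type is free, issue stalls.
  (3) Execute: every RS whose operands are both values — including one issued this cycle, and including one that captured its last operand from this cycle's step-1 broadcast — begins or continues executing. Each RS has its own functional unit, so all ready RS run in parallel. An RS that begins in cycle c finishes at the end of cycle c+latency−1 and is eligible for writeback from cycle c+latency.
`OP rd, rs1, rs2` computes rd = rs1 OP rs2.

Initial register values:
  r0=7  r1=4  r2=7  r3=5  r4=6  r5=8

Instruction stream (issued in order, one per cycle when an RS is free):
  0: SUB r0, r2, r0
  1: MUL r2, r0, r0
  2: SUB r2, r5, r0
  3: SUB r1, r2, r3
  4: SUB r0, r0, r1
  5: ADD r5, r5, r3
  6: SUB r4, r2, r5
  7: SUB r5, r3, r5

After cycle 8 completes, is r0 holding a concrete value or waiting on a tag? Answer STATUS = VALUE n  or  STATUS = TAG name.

STATUS = TAG Add3

cycle 1: issue SUB r0<-Add1 // r0:Add1,r1:4,r2:7,r3:5,r4:6,r5:8
cycle 2: issue MUL r2<-Mul1 // r0:Add1,r1:4,r2:Mul1,r3:5,r4:6,r5:8
cycle 3: issue SUB r2<-Add2 // r0:Add1,r1:4,r2:Add2,r3:5,r4:6,r5:8
cycle 4: CDB Add1=0; issue SUB r1<-Add1 // r0:0,r1:Add1,r2:Add2,r3:5,r4:6,r5:8
cycle 5: issue SUB r0<-Add3 // r0:Add3,r1:Add1,r2:Add2,r3:5,r4:6,r5:8
cycle 6: stall // r0:Add3,r1:Add1,r2:Add2,r3:5,r4:6,r5:8
cycle 7: CDB Add2=8; issue ADD r5<-Add2 // r0:Add3,r1:Add1,r2:8,r3:5,r4:6,r5:Add2
cycle 8: stall // r0:Add3,r1:Add1,r2:8,r3:5,r4:6,r5:Add2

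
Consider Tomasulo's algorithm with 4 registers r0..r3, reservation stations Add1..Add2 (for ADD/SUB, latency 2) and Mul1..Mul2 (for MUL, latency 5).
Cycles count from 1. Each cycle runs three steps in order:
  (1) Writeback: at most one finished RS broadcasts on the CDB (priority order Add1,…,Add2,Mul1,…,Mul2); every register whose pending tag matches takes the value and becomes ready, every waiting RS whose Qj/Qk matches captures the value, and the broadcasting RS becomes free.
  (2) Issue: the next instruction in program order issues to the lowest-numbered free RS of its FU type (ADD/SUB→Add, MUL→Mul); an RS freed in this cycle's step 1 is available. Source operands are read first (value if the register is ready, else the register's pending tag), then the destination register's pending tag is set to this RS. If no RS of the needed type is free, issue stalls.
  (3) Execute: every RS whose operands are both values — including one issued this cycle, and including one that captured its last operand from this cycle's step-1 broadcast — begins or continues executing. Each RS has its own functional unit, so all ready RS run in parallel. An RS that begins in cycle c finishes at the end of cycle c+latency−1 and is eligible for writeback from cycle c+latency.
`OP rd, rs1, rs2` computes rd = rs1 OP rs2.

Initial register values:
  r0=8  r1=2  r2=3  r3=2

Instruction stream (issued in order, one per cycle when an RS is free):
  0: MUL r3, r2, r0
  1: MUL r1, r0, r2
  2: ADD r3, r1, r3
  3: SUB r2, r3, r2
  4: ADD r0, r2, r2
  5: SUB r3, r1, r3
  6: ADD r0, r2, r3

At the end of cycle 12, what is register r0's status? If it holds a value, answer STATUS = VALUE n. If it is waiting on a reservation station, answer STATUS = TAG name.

  c1: issue MUL r3<-Mul1  regs: r0:8,r1:2,r2:3,r3:Mul1
  c2: issue MUL r1<-Mul2  regs: r0:8,r1:Mul2,r2:3,r3:Mul1
  c3: issue ADD r3<-Add1  regs: r0:8,r1:Mul2,r2:3,r3:Add1
  c4: issue SUB r2<-Add2  regs: r0:8,r1:Mul2,r2:Add2,r3:Add1
  c5: stall  regs: r0:8,r1:Mul2,r2:Add2,r3:Add1
  c6: CDB Mul1=24; stall  regs: r0:8,r1:Mul2,r2:Add2,r3:Add1
  c7: CDB Mul2=24; stall  regs: r0:8,r1:24,r2:Add2,r3:Add1
  c8: stall  regs: r0:8,r1:24,r2:Add2,r3:Add1
  c9: CDB Add1=48; issue ADD r0<-Add1  regs: r0:Add1,r1:24,r2:Add2,r3:48
  c10: stall  regs: r0:Add1,r1:24,r2:Add2,r3:48
  c11: CDB Add2=45; issue SUB r3<-Add2  regs: r0:Add1,r1:24,r2:45,r3:Add2
  c12: stall  regs: r0:Add1,r1:24,r2:45,r3:Add2

STATUS = TAG Add1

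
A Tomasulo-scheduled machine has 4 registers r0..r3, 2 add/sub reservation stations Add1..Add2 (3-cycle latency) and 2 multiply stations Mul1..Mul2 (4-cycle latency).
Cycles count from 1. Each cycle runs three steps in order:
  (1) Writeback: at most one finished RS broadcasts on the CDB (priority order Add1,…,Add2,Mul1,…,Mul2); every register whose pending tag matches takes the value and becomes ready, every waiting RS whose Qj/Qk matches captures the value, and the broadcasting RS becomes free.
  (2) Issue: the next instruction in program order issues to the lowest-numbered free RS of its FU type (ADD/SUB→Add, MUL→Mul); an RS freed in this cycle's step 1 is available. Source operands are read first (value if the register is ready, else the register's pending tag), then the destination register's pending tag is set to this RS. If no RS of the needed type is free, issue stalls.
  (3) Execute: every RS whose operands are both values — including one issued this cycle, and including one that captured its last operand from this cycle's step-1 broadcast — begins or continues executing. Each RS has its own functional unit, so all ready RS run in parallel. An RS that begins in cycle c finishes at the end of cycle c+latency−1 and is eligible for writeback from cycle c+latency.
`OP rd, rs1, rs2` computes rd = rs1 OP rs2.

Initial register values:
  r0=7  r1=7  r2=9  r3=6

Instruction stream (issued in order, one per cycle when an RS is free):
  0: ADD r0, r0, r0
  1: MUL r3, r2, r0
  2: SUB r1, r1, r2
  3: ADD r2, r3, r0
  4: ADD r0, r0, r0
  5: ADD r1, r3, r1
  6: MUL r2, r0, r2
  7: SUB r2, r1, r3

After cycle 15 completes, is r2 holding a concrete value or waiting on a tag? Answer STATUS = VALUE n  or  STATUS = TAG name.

  c1: issue ADD r0<-Add1  regs: r0:Add1,r1:7,r2:9,r3:6
  c2: issue MUL r3<-Mul1  regs: r0:Add1,r1:7,r2:9,r3:Mul1
  c3: issue SUB r1<-Add2  regs: r0:Add1,r1:Add2,r2:9,r3:Mul1
  c4: CDB Add1=14; issue ADD r2<-Add1  regs: r0:14,r1:Add2,r2:Add1,r3:Mul1
  c5: stall  regs: r0:14,r1:Add2,r2:Add1,r3:Mul1
  c6: CDB Add2=-2; issue ADD r0<-Add2  regs: r0:Add2,r1:-2,r2:Add1,r3:Mul1
  c7: stall  regs: r0:Add2,r1:-2,r2:Add1,r3:Mul1
  c8: CDB Mul1=126; stall  regs: r0:Add2,r1:-2,r2:Add1,r3:126
  c9: CDB Add2=28; issue ADD r1<-Add2  regs: r0:28,r1:Add2,r2:Add1,r3:126
  c10: issue MUL r2<-Mul1  regs: r0:28,r1:Add2,r2:Mul1,r3:126
  c11: CDB Add1=140; issue SUB r2<-Add1  regs: r0:28,r1:Add2,r2:Add1,r3:126
  c12: CDB Add2=124  regs: r0:28,r1:124,r2:Add1,r3:126
  c13: -  regs: r0:28,r1:124,r2:Add1,r3:126
  c14: -  regs: r0:28,r1:124,r2:Add1,r3:126
  c15: CDB Add1=-2  regs: r0:28,r1:124,r2:-2,r3:126

STATUS = VALUE -2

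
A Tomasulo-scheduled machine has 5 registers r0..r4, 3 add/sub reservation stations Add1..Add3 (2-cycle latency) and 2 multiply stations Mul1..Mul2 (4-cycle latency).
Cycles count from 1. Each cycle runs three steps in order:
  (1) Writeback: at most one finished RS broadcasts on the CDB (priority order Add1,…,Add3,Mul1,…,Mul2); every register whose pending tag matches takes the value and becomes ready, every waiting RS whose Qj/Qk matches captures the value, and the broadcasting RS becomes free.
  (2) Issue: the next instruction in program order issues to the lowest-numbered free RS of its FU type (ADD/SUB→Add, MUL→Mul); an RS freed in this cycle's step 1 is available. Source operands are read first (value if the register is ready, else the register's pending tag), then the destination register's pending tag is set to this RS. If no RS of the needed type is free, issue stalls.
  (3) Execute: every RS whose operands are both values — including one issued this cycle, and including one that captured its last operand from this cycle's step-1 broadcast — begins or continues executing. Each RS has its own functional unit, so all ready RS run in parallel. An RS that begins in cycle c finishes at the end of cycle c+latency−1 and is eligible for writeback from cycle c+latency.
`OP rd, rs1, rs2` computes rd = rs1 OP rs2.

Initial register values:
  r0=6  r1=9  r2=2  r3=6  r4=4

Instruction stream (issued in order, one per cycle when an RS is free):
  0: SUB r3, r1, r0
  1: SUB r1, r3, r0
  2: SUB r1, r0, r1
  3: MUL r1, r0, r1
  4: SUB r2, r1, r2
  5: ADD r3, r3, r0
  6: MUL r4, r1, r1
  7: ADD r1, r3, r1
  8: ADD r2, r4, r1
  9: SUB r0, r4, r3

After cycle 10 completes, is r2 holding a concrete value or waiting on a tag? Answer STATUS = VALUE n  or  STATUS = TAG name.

c1: issue SUB r3<-Add1 | r0:6,r1:9,r2:2,r3:Add1,r4:4
c2: issue SUB r1<-Add2 | r0:6,r1:Add2,r2:2,r3:Add1,r4:4
c3: CDB Add1=3; issue SUB r1<-Add1 | r0:6,r1:Add1,r2:2,r3:3,r4:4
c4: issue MUL r1<-Mul1 | r0:6,r1:Mul1,r2:2,r3:3,r4:4
c5: CDB Add2=-3; issue SUB r2<-Add2 | r0:6,r1:Mul1,r2:Add2,r3:3,r4:4
c6: issue ADD r3<-Add3 | r0:6,r1:Mul1,r2:Add2,r3:Add3,r4:4
c7: CDB Add1=9; issue MUL r4<-Mul2 | r0:6,r1:Mul1,r2:Add2,r3:Add3,r4:Mul2
c8: CDB Add3=9; issue ADD r1<-Add1 | r0:6,r1:Add1,r2:Add2,r3:9,r4:Mul2
c9: issue ADD r2<-Add3 | r0:6,r1:Add1,r2:Add3,r3:9,r4:Mul2
c10: stall | r0:6,r1:Add1,r2:Add3,r3:9,r4:Mul2

STATUS = TAG Add3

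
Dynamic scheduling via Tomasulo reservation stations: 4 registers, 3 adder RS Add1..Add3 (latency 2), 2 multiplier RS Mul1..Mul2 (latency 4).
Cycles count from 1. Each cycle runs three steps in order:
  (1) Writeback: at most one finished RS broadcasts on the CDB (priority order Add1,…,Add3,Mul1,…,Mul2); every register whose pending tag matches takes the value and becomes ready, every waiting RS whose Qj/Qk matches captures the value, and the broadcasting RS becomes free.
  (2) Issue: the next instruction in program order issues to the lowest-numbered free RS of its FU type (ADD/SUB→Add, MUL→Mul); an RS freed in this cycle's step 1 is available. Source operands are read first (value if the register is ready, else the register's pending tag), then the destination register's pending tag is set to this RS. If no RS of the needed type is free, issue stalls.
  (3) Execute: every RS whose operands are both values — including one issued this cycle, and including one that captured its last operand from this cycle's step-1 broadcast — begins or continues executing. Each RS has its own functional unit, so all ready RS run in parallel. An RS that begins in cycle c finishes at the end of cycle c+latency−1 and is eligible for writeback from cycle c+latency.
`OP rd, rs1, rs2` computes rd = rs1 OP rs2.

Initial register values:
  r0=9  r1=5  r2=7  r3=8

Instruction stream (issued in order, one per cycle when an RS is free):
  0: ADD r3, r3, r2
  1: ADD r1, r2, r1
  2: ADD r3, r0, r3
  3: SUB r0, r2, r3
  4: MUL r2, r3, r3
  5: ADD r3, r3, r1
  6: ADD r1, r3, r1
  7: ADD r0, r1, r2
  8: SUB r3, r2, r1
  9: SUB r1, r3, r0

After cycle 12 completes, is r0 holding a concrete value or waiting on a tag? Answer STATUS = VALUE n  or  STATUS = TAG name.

  c1: issue ADD r3<-Add1  regs: r0:9,r1:5,r2:7,r3:Add1
  c2: issue ADD r1<-Add2  regs: r0:9,r1:Add2,r2:7,r3:Add1
  c3: CDB Add1=15; issue ADD r3<-Add1  regs: r0:9,r1:Add2,r2:7,r3:Add1
  c4: CDB Add2=12; issue SUB r0<-Add2  regs: r0:Add2,r1:12,r2:7,r3:Add1
  c5: CDB Add1=24; issue MUL r2<-Mul1  regs: r0:Add2,r1:12,r2:Mul1,r3:24
  c6: issue ADD r3<-Add1  regs: r0:Add2,r1:12,r2:Mul1,r3:Add1
  c7: CDB Add2=-17; issue ADD r1<-Add2  regs: r0:-17,r1:Add2,r2:Mul1,r3:Add1
  c8: CDB Add1=36; issue ADD r0<-Add1  regs: r0:Add1,r1:Add2,r2:Mul1,r3:36
  c9: CDB Mul1=576; issue SUB r3<-Add3  regs: r0:Add1,r1:Add2,r2:576,r3:Add3
  c10: CDB Add2=48; issue SUB r1<-Add2  regs: r0:Add1,r1:Add2,r2:576,r3:Add3
  c11: -  regs: r0:Add1,r1:Add2,r2:576,r3:Add3
  c12: CDB Add1=624  regs: r0:624,r1:Add2,r2:576,r3:Add3

STATUS = VALUE 624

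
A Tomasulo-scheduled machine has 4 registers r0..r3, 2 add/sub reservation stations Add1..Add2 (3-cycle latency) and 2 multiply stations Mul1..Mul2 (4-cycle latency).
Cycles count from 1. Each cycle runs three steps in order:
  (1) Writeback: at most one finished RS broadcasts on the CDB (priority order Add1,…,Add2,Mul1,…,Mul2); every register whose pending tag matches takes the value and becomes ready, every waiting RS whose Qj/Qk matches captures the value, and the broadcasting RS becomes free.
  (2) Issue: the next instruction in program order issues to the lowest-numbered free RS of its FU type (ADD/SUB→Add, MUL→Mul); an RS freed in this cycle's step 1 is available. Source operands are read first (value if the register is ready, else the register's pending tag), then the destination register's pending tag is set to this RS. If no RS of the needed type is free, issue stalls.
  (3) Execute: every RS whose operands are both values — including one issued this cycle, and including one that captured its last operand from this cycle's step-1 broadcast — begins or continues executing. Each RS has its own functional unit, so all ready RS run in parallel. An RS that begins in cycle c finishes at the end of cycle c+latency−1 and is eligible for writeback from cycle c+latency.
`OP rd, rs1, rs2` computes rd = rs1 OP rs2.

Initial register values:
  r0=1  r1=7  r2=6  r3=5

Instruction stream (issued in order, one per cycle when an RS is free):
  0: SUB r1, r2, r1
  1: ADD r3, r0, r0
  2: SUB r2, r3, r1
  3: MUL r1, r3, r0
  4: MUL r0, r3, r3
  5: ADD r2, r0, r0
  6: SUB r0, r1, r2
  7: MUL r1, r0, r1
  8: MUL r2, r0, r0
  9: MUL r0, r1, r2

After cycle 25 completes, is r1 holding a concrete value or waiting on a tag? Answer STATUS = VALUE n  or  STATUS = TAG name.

STATUS = VALUE -12

  c1: issue SUB r1<-Add1  regs: r0:1,r1:Add1,r2:6,r3:5
  c2: issue ADD r3<-Add2  regs: r0:1,r1:Add1,r2:6,r3:Add2
  c3: stall  regs: r0:1,r1:Add1,r2:6,r3:Add2
  c4: CDB Add1=-1; issue SUB r2<-Add1  regs: r0:1,r1:-1,r2:Add1,r3:Add2
  c5: CDB Add2=2; issue MUL r1<-Mul1  regs: r0:1,r1:Mul1,r2:Add1,r3:2
  c6: issue MUL r0<-Mul2  regs: r0:Mul2,r1:Mul1,r2:Add1,r3:2
  c7: issue ADD r2<-Add2  regs: r0:Mul2,r1:Mul1,r2:Add2,r3:2
  c8: CDB Add1=3; issue SUB r0<-Add1  regs: r0:Add1,r1:Mul1,r2:Add2,r3:2
  c9: CDB Mul1=2; issue MUL r1<-Mul1  regs: r0:Add1,r1:Mul1,r2:Add2,r3:2
  c10: CDB Mul2=4; issue MUL r2<-Mul2  regs: r0:Add1,r1:Mul1,r2:Mul2,r3:2
  c11: stall  regs: r0:Add1,r1:Mul1,r2:Mul2,r3:2
  c12: stall  regs: r0:Add1,r1:Mul1,r2:Mul2,r3:2
  c13: CDB Add2=8; stall  regs: r0:Add1,r1:Mul1,r2:Mul2,r3:2
  c14: stall  regs: r0:Add1,r1:Mul1,r2:Mul2,r3:2
  c15: stall  regs: r0:Add1,r1:Mul1,r2:Mul2,r3:2
  c16: CDB Add1=-6; stall  regs: r0:-6,r1:Mul1,r2:Mul2,r3:2
  c17: stall  regs: r0:-6,r1:Mul1,r2:Mul2,r3:2
  c18: stall  regs: r0:-6,r1:Mul1,r2:Mul2,r3:2
  c19: stall  regs: r0:-6,r1:Mul1,r2:Mul2,r3:2
  c20: CDB Mul1=-12; issue MUL r0<-Mul1  regs: r0:Mul1,r1:-12,r2:Mul2,r3:2
  c21: CDB Mul2=36  regs: r0:Mul1,r1:-12,r2:36,r3:2
  c22: -  regs: r0:Mul1,r1:-12,r2:36,r3:2
  c23: -  regs: r0:Mul1,r1:-12,r2:36,r3:2
  c24: -  regs: r0:Mul1,r1:-12,r2:36,r3:2
  c25: CDB Mul1=-432  regs: r0:-432,r1:-12,r2:36,r3:2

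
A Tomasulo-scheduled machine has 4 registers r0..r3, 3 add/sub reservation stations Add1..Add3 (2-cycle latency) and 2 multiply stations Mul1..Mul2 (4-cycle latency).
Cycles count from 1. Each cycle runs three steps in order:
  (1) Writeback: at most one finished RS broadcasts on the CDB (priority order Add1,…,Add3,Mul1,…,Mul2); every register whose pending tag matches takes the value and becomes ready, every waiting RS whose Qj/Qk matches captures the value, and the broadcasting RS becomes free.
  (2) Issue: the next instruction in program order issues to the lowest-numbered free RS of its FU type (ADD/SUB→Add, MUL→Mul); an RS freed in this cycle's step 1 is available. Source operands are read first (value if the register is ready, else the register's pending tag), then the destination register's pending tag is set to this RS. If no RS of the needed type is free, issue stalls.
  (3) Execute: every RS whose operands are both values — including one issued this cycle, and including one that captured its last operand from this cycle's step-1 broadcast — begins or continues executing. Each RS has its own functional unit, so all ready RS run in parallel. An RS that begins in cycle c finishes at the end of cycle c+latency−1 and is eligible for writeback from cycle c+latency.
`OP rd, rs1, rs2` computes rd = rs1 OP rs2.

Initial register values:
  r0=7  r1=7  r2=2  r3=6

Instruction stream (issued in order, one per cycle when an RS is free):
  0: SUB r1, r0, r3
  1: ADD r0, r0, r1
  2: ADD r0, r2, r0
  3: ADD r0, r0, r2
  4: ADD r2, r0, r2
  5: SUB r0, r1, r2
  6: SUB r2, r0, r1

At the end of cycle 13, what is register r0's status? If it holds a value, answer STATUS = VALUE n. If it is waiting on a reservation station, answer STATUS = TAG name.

STATUS = VALUE -13

c1: issue SUB r1<-Add1 | r0:7,r1:Add1,r2:2,r3:6
c2: issue ADD r0<-Add2 | r0:Add2,r1:Add1,r2:2,r3:6
c3: CDB Add1=1; issue ADD r0<-Add1 | r0:Add1,r1:1,r2:2,r3:6
c4: issue ADD r0<-Add3 | r0:Add3,r1:1,r2:2,r3:6
c5: CDB Add2=8; issue ADD r2<-Add2 | r0:Add3,r1:1,r2:Add2,r3:6
c6: stall | r0:Add3,r1:1,r2:Add2,r3:6
c7: CDB Add1=10; issue SUB r0<-Add1 | r0:Add1,r1:1,r2:Add2,r3:6
c8: stall | r0:Add1,r1:1,r2:Add2,r3:6
c9: CDB Add3=12; issue SUB r2<-Add3 | r0:Add1,r1:1,r2:Add3,r3:6
c10: - | r0:Add1,r1:1,r2:Add3,r3:6
c11: CDB Add2=14 | r0:Add1,r1:1,r2:Add3,r3:6
c12: - | r0:Add1,r1:1,r2:Add3,r3:6
c13: CDB Add1=-13 | r0:-13,r1:1,r2:Add3,r3:6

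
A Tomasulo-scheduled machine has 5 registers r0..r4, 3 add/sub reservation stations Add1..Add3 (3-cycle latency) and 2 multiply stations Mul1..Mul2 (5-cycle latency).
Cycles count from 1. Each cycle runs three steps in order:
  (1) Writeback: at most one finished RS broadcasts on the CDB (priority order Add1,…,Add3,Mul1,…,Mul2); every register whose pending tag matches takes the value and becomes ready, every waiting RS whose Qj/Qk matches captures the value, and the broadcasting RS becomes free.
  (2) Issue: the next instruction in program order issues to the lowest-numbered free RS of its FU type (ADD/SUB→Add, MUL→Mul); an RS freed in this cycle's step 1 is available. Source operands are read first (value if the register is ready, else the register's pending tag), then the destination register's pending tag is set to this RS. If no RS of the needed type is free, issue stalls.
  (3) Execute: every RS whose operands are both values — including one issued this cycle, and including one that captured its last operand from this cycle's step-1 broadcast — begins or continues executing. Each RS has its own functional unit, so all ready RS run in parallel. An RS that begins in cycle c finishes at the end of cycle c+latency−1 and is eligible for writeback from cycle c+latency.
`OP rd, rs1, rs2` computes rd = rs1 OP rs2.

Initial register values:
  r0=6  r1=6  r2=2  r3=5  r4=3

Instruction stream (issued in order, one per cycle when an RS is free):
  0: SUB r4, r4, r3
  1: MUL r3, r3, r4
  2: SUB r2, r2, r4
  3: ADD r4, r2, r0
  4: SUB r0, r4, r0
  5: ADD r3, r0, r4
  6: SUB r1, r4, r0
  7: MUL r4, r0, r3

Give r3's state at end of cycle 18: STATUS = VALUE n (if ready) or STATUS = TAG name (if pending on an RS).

STATUS = VALUE 14

  c1: issue SUB r4<-Add1  regs: r0:6,r1:6,r2:2,r3:5,r4:Add1
  c2: issue MUL r3<-Mul1  regs: r0:6,r1:6,r2:2,r3:Mul1,r4:Add1
  c3: issue SUB r2<-Add2  regs: r0:6,r1:6,r2:Add2,r3:Mul1,r4:Add1
  c4: CDB Add1=-2; issue ADD r4<-Add1  regs: r0:6,r1:6,r2:Add2,r3:Mul1,r4:Add1
  c5: issue SUB r0<-Add3  regs: r0:Add3,r1:6,r2:Add2,r3:Mul1,r4:Add1
  c6: stall  regs: r0:Add3,r1:6,r2:Add2,r3:Mul1,r4:Add1
  c7: CDB Add2=4; issue ADD r3<-Add2  regs: r0:Add3,r1:6,r2:4,r3:Add2,r4:Add1
  c8: stall  regs: r0:Add3,r1:6,r2:4,r3:Add2,r4:Add1
  c9: CDB Mul1=-10; stall  regs: r0:Add3,r1:6,r2:4,r3:Add2,r4:Add1
  c10: CDB Add1=10; issue SUB r1<-Add1  regs: r0:Add3,r1:Add1,r2:4,r3:Add2,r4:10
  c11: issue MUL r4<-Mul1  regs: r0:Add3,r1:Add1,r2:4,r3:Add2,r4:Mul1
  c12: -  regs: r0:Add3,r1:Add1,r2:4,r3:Add2,r4:Mul1
  c13: CDB Add3=4  regs: r0:4,r1:Add1,r2:4,r3:Add2,r4:Mul1
  c14: -  regs: r0:4,r1:Add1,r2:4,r3:Add2,r4:Mul1
  c15: -  regs: r0:4,r1:Add1,r2:4,r3:Add2,r4:Mul1
  c16: CDB Add1=6  regs: r0:4,r1:6,r2:4,r3:Add2,r4:Mul1
  c17: CDB Add2=14  regs: r0:4,r1:6,r2:4,r3:14,r4:Mul1
  c18: -  regs: r0:4,r1:6,r2:4,r3:14,r4:Mul1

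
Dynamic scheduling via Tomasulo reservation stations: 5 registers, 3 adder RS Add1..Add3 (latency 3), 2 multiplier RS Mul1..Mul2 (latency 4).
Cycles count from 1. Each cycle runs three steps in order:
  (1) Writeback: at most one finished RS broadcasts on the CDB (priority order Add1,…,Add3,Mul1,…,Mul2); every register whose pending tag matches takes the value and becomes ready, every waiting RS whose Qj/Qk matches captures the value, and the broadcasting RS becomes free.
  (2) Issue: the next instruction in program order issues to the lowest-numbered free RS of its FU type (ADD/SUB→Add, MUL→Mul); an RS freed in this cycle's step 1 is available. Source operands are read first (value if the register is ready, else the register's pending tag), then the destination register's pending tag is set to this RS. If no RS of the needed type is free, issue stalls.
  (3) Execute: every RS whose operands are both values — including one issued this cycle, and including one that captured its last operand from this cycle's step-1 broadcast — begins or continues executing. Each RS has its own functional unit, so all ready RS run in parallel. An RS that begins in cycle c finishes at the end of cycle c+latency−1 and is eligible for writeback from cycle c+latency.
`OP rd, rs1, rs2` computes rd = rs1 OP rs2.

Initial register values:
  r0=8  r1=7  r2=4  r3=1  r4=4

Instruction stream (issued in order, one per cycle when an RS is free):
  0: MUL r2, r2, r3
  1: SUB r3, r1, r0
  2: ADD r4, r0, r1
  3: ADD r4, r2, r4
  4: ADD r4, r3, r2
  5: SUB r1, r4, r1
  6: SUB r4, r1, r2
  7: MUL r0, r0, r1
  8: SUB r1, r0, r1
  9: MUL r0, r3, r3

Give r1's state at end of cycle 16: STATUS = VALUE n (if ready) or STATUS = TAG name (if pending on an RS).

STATUS = TAG Add3

c1: issue MUL r2<-Mul1 | r0:8,r1:7,r2:Mul1,r3:1,r4:4
c2: issue SUB r3<-Add1 | r0:8,r1:7,r2:Mul1,r3:Add1,r4:4
c3: issue ADD r4<-Add2 | r0:8,r1:7,r2:Mul1,r3:Add1,r4:Add2
c4: issue ADD r4<-Add3 | r0:8,r1:7,r2:Mul1,r3:Add1,r4:Add3
c5: CDB Add1=-1; issue ADD r4<-Add1 | r0:8,r1:7,r2:Mul1,r3:-1,r4:Add1
c6: CDB Add2=15; issue SUB r1<-Add2 | r0:8,r1:Add2,r2:Mul1,r3:-1,r4:Add1
c7: CDB Mul1=4; stall | r0:8,r1:Add2,r2:4,r3:-1,r4:Add1
c8: stall | r0:8,r1:Add2,r2:4,r3:-1,r4:Add1
c9: stall | r0:8,r1:Add2,r2:4,r3:-1,r4:Add1
c10: CDB Add1=3; issue SUB r4<-Add1 | r0:8,r1:Add2,r2:4,r3:-1,r4:Add1
c11: CDB Add3=19; issue MUL r0<-Mul1 | r0:Mul1,r1:Add2,r2:4,r3:-1,r4:Add1
c12: issue SUB r1<-Add3 | r0:Mul1,r1:Add3,r2:4,r3:-1,r4:Add1
c13: CDB Add2=-4; issue MUL r0<-Mul2 | r0:Mul2,r1:Add3,r2:4,r3:-1,r4:Add1
c14: - | r0:Mul2,r1:Add3,r2:4,r3:-1,r4:Add1
c15: - | r0:Mul2,r1:Add3,r2:4,r3:-1,r4:Add1
c16: CDB Add1=-8 | r0:Mul2,r1:Add3,r2:4,r3:-1,r4:-8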